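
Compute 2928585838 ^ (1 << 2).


2928585838 ^ (1 << 2) = 2928585838 ^ 4 = 2928585834

2928585834


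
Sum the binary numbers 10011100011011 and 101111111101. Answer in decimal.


10011100011011 + 101111111101 = 11001100011000 = 13080

13080


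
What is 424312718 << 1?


0b11001010010100111111110001110 << 1 = 0b110010100101001111111100011100 = 848625436

848625436


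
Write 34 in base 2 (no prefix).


34 = 100010 in binary

100010


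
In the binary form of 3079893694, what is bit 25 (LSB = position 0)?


0b10110111100100110111001010111110, position 25 = 1

1


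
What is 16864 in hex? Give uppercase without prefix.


16864 = 41E0 hex

41E0


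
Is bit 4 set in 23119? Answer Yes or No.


0b101101001001111, bit 4 = 0. No

No


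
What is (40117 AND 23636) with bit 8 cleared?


Step 1: 40117 & 23636 = 7188
Step 2: 7188 & ~(1 << 8) = 7188

7188


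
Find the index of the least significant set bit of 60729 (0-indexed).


0b1110110100111001. Lowest set bit at position 0

0


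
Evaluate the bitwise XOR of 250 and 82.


0b11111010 ^ 0b1010010 = 0b10101000 = 168

168


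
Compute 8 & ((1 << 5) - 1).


8 & 31 = 8

8


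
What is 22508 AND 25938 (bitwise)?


0b101011111101100 & 0b110010101010010 = 0b100010101000000 = 17728

17728


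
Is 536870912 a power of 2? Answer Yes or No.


0b100000000000000000000000000000. Only one bit set => Yes

Yes


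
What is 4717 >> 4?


0b1001001101101 >> 4 = 0b100100110 = 294

294


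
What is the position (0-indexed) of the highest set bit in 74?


0b1001010. Highest set bit at position 6

6


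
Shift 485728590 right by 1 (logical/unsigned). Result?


0b11100111100111010000101001110 >> 1 = 0b1110011110011101000010100111 = 242864295

242864295


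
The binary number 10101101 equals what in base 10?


10101101 in decimal = 173

173


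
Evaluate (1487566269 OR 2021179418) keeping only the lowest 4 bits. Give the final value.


Step 1: 1487566269 | 2021179418 = 2029712831
Step 2: 2029712831 & 15 = 15

15


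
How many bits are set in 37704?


0b1001001101001000 has 6 set bits

6


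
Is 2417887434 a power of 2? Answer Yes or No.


0b10010000000111100000100011001010. Multiple bits set => No

No


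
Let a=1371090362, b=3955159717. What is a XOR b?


1371090362 ^ 3955159717 = 3121078047

3121078047


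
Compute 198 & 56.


0b11000110 & 0b111000 = 0b0 = 0

0


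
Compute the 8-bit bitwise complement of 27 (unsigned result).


~0b11011 = 0b11100100 = 228 (8-bit unsigned)

228


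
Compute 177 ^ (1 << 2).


177 ^ (1 << 2) = 177 ^ 4 = 181

181


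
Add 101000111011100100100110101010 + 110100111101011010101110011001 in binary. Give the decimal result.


101000111011100100100110101010 + 110100111101011010101110011001 = 1011101111000111111010101000011 = 1575220547

1575220547


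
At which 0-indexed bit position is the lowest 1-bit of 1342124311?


0b1001111111111110011000100010111. Lowest set bit at position 0

0


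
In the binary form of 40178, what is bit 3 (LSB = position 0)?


0b1001110011110010, position 3 = 0

0


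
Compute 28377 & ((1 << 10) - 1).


28377 & 1023 = 729

729


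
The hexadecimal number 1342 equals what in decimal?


1342 hex = 4930 decimal

4930


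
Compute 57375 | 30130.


0b1110000000011111 | 0b111010110110010 = 0b1111010110111111 = 62911

62911


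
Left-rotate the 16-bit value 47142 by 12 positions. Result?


Rotate 0b1011100000100110 left by 12 (16-bit) = 0b110101110000010 = 27522

27522


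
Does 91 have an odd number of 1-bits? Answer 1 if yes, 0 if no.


0b1011011 has 5 ones => parity 1

1


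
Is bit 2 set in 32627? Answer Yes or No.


0b111111101110011, bit 2 = 0. No

No


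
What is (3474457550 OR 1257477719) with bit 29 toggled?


Step 1: 3474457550 | 1257477719 = 3489372127
Step 2: 3489372127 ^ (1 << 29) = 3489372127 ^ 536870912 = 4026243039

4026243039


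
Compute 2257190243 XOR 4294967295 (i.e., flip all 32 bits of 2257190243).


2257190243 ^ 4294967295 = 2037777052

2037777052


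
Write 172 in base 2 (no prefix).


172 = 10101100 in binary

10101100


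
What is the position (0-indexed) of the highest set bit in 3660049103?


0b11011010001001111110101011001111. Highest set bit at position 31

31


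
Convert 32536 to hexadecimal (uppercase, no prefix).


32536 = 7F18 hex

7F18


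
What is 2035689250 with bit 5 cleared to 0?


2035689250 & ~(1 << 5) = 2035689218

2035689218


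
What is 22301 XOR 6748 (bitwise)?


0b101011100011101 ^ 0b1101001011100 = 0b100110101000001 = 19777

19777


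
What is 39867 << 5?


0b1001101110111011 << 5 = 0b100110111011101100000 = 1275744

1275744


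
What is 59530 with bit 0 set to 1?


59530 | (1 << 0) = 59530 | 1 = 59531

59531


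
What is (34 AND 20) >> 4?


Step 1: 34 & 20 = 0
Step 2: 0 >> 4 = 0

0


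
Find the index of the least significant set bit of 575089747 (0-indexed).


0b100010010001110010110001010011. Lowest set bit at position 0

0


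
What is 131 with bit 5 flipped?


131 ^ (1 << 5) = 131 ^ 32 = 163

163


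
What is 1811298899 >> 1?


0b1101011111101100011101001010011 >> 1 = 0b110101111110110001110100101001 = 905649449

905649449


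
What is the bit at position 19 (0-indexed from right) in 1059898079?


0b111111001011001100001011011111, position 19 = 1

1


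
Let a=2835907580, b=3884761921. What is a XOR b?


2835907580 ^ 3884761921 = 1317290173

1317290173


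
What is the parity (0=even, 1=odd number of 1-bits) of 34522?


0b1000011011011010 has 8 ones => parity 0

0


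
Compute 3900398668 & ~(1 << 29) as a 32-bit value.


3900398668 & ~(1 << 29) = 3363527756

3363527756


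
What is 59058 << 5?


0b1110011010110010 << 5 = 0b111001101011001000000 = 1889856

1889856


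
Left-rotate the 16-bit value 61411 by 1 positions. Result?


Rotate 0b1110111111100011 left by 1 (16-bit) = 0b1101111111000111 = 57287

57287


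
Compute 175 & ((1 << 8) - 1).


175 & 255 = 175

175


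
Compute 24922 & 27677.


0b110000101011010 & 0b110110000011101 = 0b110000000011000 = 24600

24600


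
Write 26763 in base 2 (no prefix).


26763 = 110100010001011 in binary

110100010001011


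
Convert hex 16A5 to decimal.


16A5 hex = 5797 decimal

5797


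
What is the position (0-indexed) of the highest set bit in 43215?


0b1010100011001111. Highest set bit at position 15

15


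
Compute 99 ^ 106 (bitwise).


0b1100011 ^ 0b1101010 = 0b1001 = 9

9


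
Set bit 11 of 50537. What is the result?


50537 | (1 << 11) = 50537 | 2048 = 52585

52585


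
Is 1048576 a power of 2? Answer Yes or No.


0b100000000000000000000. Only one bit set => Yes

Yes


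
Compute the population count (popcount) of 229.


0b11100101 has 5 set bits

5


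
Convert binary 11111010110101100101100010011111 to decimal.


11111010110101100101100010011111 in decimal = 4208351391

4208351391


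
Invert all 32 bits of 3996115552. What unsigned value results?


3996115552 ^ 4294967295 = 298851743

298851743


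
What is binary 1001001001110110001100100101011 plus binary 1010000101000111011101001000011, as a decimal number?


1001001001110110001100100101011 + 1010000101000111011101001000011 = 10011001110111101101001101101110 = 2581517166

2581517166


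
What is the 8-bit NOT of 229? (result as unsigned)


~0b11100101 = 0b11010 = 26 (8-bit unsigned)

26


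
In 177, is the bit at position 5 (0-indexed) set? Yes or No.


0b10110001, bit 5 = 1. Yes

Yes


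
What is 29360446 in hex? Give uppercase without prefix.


29360446 = 1C0013E hex

1C0013E


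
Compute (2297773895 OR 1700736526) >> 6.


Step 1: 2297773895 | 1700736526 = 3992928079
Step 2: 3992928079 >> 6 = 62389501

62389501


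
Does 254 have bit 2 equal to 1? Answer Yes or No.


0b11111110, bit 2 = 1. Yes

Yes


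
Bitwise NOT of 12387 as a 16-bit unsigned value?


~0b11000001100011 = 0b1100111110011100 = 53148 (16-bit unsigned)

53148


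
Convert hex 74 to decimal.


74 hex = 116 decimal

116


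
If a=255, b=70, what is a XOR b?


255 ^ 70 = 185

185


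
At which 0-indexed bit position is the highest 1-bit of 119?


0b1110111. Highest set bit at position 6

6


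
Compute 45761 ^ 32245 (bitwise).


0b1011001011000001 ^ 0b111110111110101 = 0b1100111100110100 = 53044

53044


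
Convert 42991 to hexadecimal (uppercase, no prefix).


42991 = A7EF hex

A7EF


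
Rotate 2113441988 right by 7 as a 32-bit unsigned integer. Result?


Rotate 0b1111101111110001001000011000100 right by 7 (32-bit) = 0b10001000111110111111000100100001 = 2298212641

2298212641


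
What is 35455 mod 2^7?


35455 & 127 = 127

127


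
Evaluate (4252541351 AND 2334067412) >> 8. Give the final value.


Step 1: 4252541351 & 2334067412 = 2300051588
Step 2: 2300051588 >> 8 = 8984576

8984576


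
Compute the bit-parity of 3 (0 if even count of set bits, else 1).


0b11 has 2 ones => parity 0

0


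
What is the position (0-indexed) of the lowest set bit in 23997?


0b101110110111101. Lowest set bit at position 0

0


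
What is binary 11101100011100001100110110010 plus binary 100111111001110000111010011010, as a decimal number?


11101100011100001100110110010 + 100111111001110000111010011010 = 1000101011101010010100001001100 = 1165305932

1165305932


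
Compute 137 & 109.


0b10001001 & 0b1101101 = 0b1001 = 9

9


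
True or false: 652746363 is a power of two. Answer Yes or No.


0b100110111010000001111001111011. Multiple bits set => No

No


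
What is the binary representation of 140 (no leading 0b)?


140 = 10001100 in binary

10001100


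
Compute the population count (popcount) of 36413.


0b1000111000111101 has 9 set bits

9


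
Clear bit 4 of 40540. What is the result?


40540 & ~(1 << 4) = 40524

40524


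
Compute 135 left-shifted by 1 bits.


0b10000111 << 1 = 0b100001110 = 270

270


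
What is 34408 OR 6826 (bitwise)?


0b1000011001101000 | 0b1101010101010 = 0b1001111011101010 = 40682

40682


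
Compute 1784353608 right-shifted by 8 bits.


0b1101010010110110001001101001000 >> 8 = 0b11010100101101100010011 = 6970131

6970131


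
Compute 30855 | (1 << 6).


30855 | (1 << 6) = 30855 | 64 = 30919

30919


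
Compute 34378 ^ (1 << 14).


34378 ^ (1 << 14) = 34378 ^ 16384 = 50762

50762


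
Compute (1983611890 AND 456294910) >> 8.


Step 1: 1983611890 & 456294910 = 305299954
Step 2: 305299954 >> 8 = 1192577

1192577


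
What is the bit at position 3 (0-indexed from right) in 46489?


0b1011010110011001, position 3 = 1

1


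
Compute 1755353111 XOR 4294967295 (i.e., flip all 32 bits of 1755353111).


1755353111 ^ 4294967295 = 2539614184

2539614184


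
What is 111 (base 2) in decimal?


111 in decimal = 7

7


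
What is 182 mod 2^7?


182 & 127 = 54

54


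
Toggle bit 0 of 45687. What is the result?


45687 ^ (1 << 0) = 45687 ^ 1 = 45686

45686


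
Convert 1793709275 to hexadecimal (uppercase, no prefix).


1793709275 = 6AE9D4DB hex

6AE9D4DB


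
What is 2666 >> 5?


0b101001101010 >> 5 = 0b1010011 = 83

83


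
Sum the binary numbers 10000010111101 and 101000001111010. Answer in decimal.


10000010111101 + 101000001111010 = 111000100110111 = 28983

28983


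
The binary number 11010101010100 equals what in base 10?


11010101010100 in decimal = 13652

13652


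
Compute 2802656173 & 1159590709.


0b10100111000011010010001110101101 & 0b1000101000111011111001100110101 = 0b101000011010010001100100101 = 84747045

84747045


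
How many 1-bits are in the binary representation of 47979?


0b1011101101101011 has 11 set bits

11


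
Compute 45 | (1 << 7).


45 | (1 << 7) = 45 | 128 = 173

173


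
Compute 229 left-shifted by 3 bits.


0b11100101 << 3 = 0b11100101000 = 1832

1832


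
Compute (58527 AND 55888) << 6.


Step 1: 58527 & 55888 = 49168
Step 2: 49168 << 6 = 3146752

3146752


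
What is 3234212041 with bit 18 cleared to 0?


3234212041 & ~(1 << 18) = 3233949897

3233949897


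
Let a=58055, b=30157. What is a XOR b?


58055 ^ 30157 = 38666

38666


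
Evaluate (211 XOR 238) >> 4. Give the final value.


Step 1: 211 ^ 238 = 61
Step 2: 61 >> 4 = 3

3


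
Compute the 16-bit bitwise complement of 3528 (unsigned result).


~0b110111001000 = 0b1111001000110111 = 62007 (16-bit unsigned)

62007


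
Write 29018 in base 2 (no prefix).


29018 = 111000101011010 in binary

111000101011010


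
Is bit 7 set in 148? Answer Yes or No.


0b10010100, bit 7 = 1. Yes

Yes


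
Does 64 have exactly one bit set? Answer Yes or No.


0b1000000. Only one bit set => Yes

Yes


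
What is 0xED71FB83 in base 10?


ED71FB83 hex = 3983670147 decimal

3983670147


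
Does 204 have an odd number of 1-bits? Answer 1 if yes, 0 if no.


0b11001100 has 4 ones => parity 0

0


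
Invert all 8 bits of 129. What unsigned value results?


129 ^ 255 = 126

126


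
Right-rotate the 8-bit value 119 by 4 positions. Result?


Rotate 0b1110111 right by 4 (8-bit) = 0b1110111 = 119

119


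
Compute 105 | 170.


0b1101001 | 0b10101010 = 0b11101011 = 235

235


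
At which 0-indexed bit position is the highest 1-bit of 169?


0b10101001. Highest set bit at position 7

7


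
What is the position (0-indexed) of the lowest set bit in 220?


0b11011100. Lowest set bit at position 2

2


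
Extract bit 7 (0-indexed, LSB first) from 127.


0b1111111, position 7 = 0

0


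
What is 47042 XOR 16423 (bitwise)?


0b1011011111000010 ^ 0b100000000100111 = 0b1111011111100101 = 63461

63461


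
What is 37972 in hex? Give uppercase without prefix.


37972 = 9454 hex

9454


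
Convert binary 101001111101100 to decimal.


101001111101100 in decimal = 21484

21484


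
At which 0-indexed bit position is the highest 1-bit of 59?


0b111011. Highest set bit at position 5

5


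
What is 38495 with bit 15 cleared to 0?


38495 & ~(1 << 15) = 5727

5727


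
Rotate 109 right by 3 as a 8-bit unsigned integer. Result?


Rotate 0b1101101 right by 3 (8-bit) = 0b10101101 = 173

173


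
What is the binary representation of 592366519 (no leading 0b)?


592366519 = 100011010011101100101110110111 in binary

100011010011101100101110110111


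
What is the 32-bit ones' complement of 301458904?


301458904 ^ 4294967295 = 3993508391

3993508391


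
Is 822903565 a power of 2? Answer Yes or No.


0b110001000011001000001100001101. Multiple bits set => No

No


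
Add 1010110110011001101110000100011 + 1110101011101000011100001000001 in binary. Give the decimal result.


1010110110011001101110000100011 + 1110101011101000011100001000001 = 11001100010000010001010001100100 = 3426817124

3426817124


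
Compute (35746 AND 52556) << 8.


Step 1: 35746 & 52556 = 35072
Step 2: 35072 << 8 = 8978432

8978432


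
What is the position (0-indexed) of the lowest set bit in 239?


0b11101111. Lowest set bit at position 0

0


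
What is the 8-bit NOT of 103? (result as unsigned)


~0b1100111 = 0b10011000 = 152 (8-bit unsigned)

152


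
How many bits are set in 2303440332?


0b10001001010010111011010111001100 has 16 set bits

16


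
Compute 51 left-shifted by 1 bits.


0b110011 << 1 = 0b1100110 = 102

102


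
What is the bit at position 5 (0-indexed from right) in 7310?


0b1110010001110, position 5 = 0

0


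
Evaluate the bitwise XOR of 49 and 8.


0b110001 ^ 0b1000 = 0b111001 = 57

57


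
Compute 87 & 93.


0b1010111 & 0b1011101 = 0b1010101 = 85

85


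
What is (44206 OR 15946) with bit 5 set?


Step 1: 44206 | 15946 = 48878
Step 2: 48878 | (1 << 5) = 48878 | 32 = 48878

48878


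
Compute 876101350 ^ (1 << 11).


876101350 ^ (1 << 11) = 876101350 ^ 2048 = 876099302

876099302


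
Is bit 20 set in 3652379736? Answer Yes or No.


0b11011001101100101110010001011000, bit 20 = 1. Yes

Yes


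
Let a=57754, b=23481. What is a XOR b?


57754 ^ 23481 = 47651

47651


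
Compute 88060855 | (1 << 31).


88060855 | (1 << 31) = 88060855 | 2147483648 = 2235544503

2235544503


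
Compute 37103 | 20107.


0b1001000011101111 | 0b100111010001011 = 0b1101111011101111 = 57071

57071


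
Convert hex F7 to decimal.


F7 hex = 247 decimal

247


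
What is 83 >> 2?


0b1010011 >> 2 = 0b10100 = 20

20


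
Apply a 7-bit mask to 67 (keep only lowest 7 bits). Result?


67 & 127 = 67

67


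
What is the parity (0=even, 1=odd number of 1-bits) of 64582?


0b1111110001000110 has 9 ones => parity 1

1


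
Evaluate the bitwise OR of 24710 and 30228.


0b110000010000110 | 0b111011000010100 = 0b111011010010110 = 30358

30358


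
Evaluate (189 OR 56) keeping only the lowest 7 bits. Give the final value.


Step 1: 189 | 56 = 189
Step 2: 189 & 127 = 61

61


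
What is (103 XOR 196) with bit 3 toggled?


Step 1: 103 ^ 196 = 163
Step 2: 163 ^ (1 << 3) = 163 ^ 8 = 171

171


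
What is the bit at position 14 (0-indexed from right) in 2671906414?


0b10011111010000100000111001101110, position 14 = 0

0


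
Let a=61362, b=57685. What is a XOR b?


61362 ^ 57685 = 3815

3815


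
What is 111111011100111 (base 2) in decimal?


111111011100111 in decimal = 32487

32487


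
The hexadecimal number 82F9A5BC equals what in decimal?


82F9A5BC hex = 2197398972 decimal

2197398972


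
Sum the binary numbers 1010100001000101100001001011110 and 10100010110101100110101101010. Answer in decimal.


1010100001000101100001001011110 + 10100010110101100110101101010 = 1101000011111011000111111001000 = 1753059272

1753059272


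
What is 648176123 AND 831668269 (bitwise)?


0b100110101000100110000111111011 & 0b110001100100100100000000101101 = 0b100000100000100100000000101001 = 545407017

545407017


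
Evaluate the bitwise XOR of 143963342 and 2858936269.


0b1000100101001011010011001110 ^ 0b10101010011001111110011111001101 = 0b10100010111100110101001100000011 = 2733855491

2733855491


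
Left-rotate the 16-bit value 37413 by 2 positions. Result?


Rotate 0b1001001000100101 left by 2 (16-bit) = 0b100100010010110 = 18582

18582


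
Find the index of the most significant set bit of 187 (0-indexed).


0b10111011. Highest set bit at position 7

7


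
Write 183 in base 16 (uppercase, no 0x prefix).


183 = B7 hex

B7


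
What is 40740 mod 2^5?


40740 & 31 = 4

4


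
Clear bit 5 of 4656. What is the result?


4656 & ~(1 << 5) = 4624

4624


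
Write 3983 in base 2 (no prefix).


3983 = 111110001111 in binary

111110001111


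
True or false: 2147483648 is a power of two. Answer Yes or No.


0b10000000000000000000000000000000. Only one bit set => Yes

Yes


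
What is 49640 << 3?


0b1100000111101000 << 3 = 0b1100000111101000000 = 397120

397120


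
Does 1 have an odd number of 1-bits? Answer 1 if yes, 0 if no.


0b1 has 1 ones => parity 1

1


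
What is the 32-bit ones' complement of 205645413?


205645413 ^ 4294967295 = 4089321882

4089321882


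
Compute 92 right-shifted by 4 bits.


0b1011100 >> 4 = 0b101 = 5

5


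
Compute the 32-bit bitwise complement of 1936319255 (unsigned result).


~0b1110011011010011110001100010111 = 0b10001100100101100001110011101000 = 2358648040 (32-bit unsigned)

2358648040


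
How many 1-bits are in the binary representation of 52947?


0b1100111011010011 has 10 set bits

10


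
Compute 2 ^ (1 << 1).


2 ^ (1 << 1) = 2 ^ 2 = 0

0


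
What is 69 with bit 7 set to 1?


69 | (1 << 7) = 69 | 128 = 197

197


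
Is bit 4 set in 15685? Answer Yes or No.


0b11110101000101, bit 4 = 0. No

No


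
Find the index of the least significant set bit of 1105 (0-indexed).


0b10001010001. Lowest set bit at position 0

0


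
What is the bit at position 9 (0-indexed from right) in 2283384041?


0b10001000000110011010110011101001, position 9 = 0

0


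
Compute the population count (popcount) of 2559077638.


0b10011000100010000110110100000110 has 12 set bits

12


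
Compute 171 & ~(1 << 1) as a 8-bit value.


171 & ~(1 << 1) = 169

169


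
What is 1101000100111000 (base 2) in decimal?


1101000100111000 in decimal = 53560

53560


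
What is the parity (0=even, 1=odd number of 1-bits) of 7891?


0b1111011010011 has 9 ones => parity 1

1


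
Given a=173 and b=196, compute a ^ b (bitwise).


173 ^ 196 = 105

105


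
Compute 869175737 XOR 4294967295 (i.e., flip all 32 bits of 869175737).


869175737 ^ 4294967295 = 3425791558

3425791558


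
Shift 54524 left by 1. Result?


0b1101010011111100 << 1 = 0b11010100111111000 = 109048

109048


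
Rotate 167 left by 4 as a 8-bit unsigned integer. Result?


Rotate 0b10100111 left by 4 (8-bit) = 0b1111010 = 122

122


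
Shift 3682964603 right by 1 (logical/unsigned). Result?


0b11011011100001011001010001111011 >> 1 = 0b1101101110000101100101000111101 = 1841482301

1841482301


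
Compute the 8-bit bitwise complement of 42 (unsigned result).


~0b101010 = 0b11010101 = 213 (8-bit unsigned)

213


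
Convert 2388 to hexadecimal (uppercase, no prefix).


2388 = 954 hex

954


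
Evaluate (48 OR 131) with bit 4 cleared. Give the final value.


Step 1: 48 | 131 = 179
Step 2: 179 & ~(1 << 4) = 163

163


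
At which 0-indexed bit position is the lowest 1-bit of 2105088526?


0b1111101011110010001101000001110. Lowest set bit at position 1

1


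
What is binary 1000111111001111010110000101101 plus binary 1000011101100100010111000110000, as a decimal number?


1000111111001111010110000101101 + 1000011101100100010111000110000 = 10001011100110011101101001011101 = 2342115933

2342115933


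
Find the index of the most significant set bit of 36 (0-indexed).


0b100100. Highest set bit at position 5

5


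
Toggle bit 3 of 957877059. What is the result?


957877059 ^ (1 << 3) = 957877059 ^ 8 = 957877067

957877067


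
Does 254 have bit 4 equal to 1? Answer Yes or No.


0b11111110, bit 4 = 1. Yes

Yes


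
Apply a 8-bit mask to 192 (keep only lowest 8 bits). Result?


192 & 255 = 192

192


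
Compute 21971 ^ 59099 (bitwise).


0b101010111010011 ^ 0b1110011011011011 = 0b1011001100001000 = 45832

45832


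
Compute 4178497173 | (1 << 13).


4178497173 | (1 << 13) = 4178497173 | 8192 = 4178505365

4178505365


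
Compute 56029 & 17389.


0b1101101011011101 & 0b100001111101101 = 0b100001011001101 = 17101

17101


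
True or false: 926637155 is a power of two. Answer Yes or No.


0b110111001110110101110001100011. Multiple bits set => No

No


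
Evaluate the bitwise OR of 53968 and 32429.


0b1101001011010000 | 0b111111010101101 = 0b1111111011111101 = 65277

65277


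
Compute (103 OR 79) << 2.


Step 1: 103 | 79 = 111
Step 2: 111 << 2 = 444

444


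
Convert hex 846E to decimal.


846E hex = 33902 decimal

33902


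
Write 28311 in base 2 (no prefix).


28311 = 110111010010111 in binary

110111010010111


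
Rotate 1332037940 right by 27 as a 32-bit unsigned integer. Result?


Rotate 0b1001111011001010100100100110100 right by 27 (32-bit) = 0b11101100101010010010011010001001 = 3970508425

3970508425


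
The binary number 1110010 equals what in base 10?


1110010 in decimal = 114

114


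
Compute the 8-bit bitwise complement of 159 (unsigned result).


~0b10011111 = 0b1100000 = 96 (8-bit unsigned)

96


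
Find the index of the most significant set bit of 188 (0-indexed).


0b10111100. Highest set bit at position 7

7


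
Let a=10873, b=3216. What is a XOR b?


10873 ^ 3216 = 9961

9961


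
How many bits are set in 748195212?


0b101100100110001000110110001100 has 13 set bits

13


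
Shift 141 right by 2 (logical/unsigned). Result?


0b10001101 >> 2 = 0b100011 = 35

35


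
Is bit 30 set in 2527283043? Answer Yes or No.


0b10010110101000110100011101100011, bit 30 = 0. No

No


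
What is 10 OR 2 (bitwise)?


0b1010 | 0b10 = 0b1010 = 10

10


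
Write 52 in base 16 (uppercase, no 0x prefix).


52 = 34 hex

34


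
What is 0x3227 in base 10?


3227 hex = 12839 decimal

12839


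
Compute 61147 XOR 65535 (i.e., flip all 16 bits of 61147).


61147 ^ 65535 = 4388

4388


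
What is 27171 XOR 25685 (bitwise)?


0b110101000100011 ^ 0b110010001010101 = 0b111001110110 = 3702

3702


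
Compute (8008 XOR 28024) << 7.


Step 1: 8008 ^ 28024 = 29232
Step 2: 29232 << 7 = 3741696

3741696


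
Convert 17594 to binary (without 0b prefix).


17594 = 100010010111010 in binary

100010010111010


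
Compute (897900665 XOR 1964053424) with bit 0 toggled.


Step 1: 897900665 ^ 1964053424 = 1083569097
Step 2: 1083569097 ^ (1 << 0) = 1083569097 ^ 1 = 1083569096

1083569096


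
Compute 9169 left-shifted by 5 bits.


0b10001111010001 << 5 = 0b1000111101000100000 = 293408

293408


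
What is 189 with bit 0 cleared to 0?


189 & ~(1 << 0) = 188

188


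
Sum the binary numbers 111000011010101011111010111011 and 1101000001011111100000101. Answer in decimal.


111000011010101011111010111011 + 1101000001011111100000101 = 111010000010110111110111000000 = 973831616

973831616


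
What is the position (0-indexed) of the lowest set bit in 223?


0b11011111. Lowest set bit at position 0

0


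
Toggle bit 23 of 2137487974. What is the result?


2137487974 ^ (1 << 23) = 2137487974 ^ 8388608 = 2145876582

2145876582


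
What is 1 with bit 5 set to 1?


1 | (1 << 5) = 1 | 32 = 33

33


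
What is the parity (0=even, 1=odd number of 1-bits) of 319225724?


0b10011000001101111111101111100 has 18 ones => parity 0

0


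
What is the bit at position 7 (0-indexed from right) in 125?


0b1111101, position 7 = 0

0


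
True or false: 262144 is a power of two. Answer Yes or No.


0b1000000000000000000. Only one bit set => Yes

Yes


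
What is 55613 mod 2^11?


55613 & 2047 = 317

317


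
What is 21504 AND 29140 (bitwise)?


0b101010000000000 & 0b111000111010100 = 0b101000000000000 = 20480

20480


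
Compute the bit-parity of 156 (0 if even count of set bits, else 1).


0b10011100 has 4 ones => parity 0

0


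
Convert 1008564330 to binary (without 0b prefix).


1008564330 = 111100000111010111100001101010 in binary

111100000111010111100001101010


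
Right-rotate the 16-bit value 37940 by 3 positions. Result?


Rotate 0b1001010000110100 right by 3 (16-bit) = 0b1001001010000110 = 37510

37510


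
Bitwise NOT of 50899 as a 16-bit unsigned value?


~0b1100011011010011 = 0b11100100101100 = 14636 (16-bit unsigned)

14636


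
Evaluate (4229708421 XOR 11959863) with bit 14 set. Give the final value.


Step 1: 4229708421 ^ 11959863 = 4239017138
Step 2: 4239017138 | (1 << 14) = 4239017138 | 16384 = 4239017138

4239017138


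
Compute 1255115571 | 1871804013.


0b1001010110011111000101100110011 | 0b1101111100100010111011001101101 = 0b1101111110111111111111101111111 = 1876950911

1876950911


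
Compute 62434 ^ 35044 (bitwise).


0b1111001111100010 ^ 0b1000100011100100 = 0b111101100000110 = 31494

31494


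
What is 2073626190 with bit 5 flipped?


2073626190 ^ (1 << 5) = 2073626190 ^ 32 = 2073626222

2073626222


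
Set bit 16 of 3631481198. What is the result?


3631481198 | (1 << 16) = 3631481198 | 65536 = 3631546734

3631546734


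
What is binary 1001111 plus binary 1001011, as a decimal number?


1001111 + 1001011 = 10011010 = 154

154


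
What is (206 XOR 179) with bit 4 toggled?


Step 1: 206 ^ 179 = 125
Step 2: 125 ^ (1 << 4) = 125 ^ 16 = 109

109


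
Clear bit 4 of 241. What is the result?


241 & ~(1 << 4) = 225

225


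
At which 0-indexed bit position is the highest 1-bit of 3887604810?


0b11100111101110000010010001001010. Highest set bit at position 31

31


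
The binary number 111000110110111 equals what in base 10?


111000110110111 in decimal = 29111

29111


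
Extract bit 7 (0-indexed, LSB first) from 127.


0b1111111, position 7 = 0

0


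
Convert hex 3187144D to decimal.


3187144D hex = 830936141 decimal

830936141


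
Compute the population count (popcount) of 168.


0b10101000 has 3 set bits

3


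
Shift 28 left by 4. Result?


0b11100 << 4 = 0b111000000 = 448

448


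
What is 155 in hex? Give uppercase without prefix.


155 = 9B hex

9B


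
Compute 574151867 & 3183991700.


0b100010001110001101110010111011 & 0b10111101110001111101101110010100 = 0b100000000000001101100010010000 = 536926352

536926352


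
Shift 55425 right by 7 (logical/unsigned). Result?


0b1101100010000001 >> 7 = 0b110110001 = 433

433


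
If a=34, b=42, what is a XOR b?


34 ^ 42 = 8

8


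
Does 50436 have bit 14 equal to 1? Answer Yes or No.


0b1100010100000100, bit 14 = 1. Yes

Yes


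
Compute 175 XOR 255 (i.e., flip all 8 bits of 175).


175 ^ 255 = 80

80


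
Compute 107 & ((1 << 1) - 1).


107 & 1 = 1

1


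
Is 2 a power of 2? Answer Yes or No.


0b10. Only one bit set => Yes

Yes


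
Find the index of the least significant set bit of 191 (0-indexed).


0b10111111. Lowest set bit at position 0

0


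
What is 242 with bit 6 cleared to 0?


242 & ~(1 << 6) = 178

178


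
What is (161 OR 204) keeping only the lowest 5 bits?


Step 1: 161 | 204 = 237
Step 2: 237 & 31 = 13

13


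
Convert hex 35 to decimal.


35 hex = 53 decimal

53


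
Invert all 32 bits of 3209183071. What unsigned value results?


3209183071 ^ 4294967295 = 1085784224

1085784224


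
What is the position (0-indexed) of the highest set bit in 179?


0b10110011. Highest set bit at position 7

7


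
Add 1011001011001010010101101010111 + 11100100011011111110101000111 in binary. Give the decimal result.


1011001011001010010101101010111 + 11100100011011111110101000111 = 1110101111100110010100010011110 = 1978869918

1978869918


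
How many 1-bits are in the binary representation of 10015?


0b10011100011111 has 9 set bits

9


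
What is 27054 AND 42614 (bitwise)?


0b110100110101110 & 0b1010011001110110 = 0b10000000100110 = 8230

8230


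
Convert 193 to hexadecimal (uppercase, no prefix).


193 = C1 hex

C1


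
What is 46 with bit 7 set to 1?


46 | (1 << 7) = 46 | 128 = 174

174


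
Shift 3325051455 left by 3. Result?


0b11000110001100000100001000111111 << 3 = 0b11000110001100000100001000111111000 = 26600411640

26600411640


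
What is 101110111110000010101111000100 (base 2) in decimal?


101110111110000010101111000100 in decimal = 788016068

788016068


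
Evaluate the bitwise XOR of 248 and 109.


0b11111000 ^ 0b1101101 = 0b10010101 = 149

149


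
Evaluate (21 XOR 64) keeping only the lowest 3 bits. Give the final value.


Step 1: 21 ^ 64 = 85
Step 2: 85 & 7 = 5

5


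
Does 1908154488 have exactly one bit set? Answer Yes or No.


0b1110001101111000010000001111000. Multiple bits set => No

No


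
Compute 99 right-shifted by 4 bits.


0b1100011 >> 4 = 0b110 = 6

6


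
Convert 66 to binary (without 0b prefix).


66 = 1000010 in binary

1000010


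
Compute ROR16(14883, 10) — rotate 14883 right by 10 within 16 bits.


Rotate 0b11101000100011 right by 10 (16-bit) = 0b1000100011001110 = 35022

35022


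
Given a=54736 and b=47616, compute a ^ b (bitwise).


54736 ^ 47616 = 28624

28624


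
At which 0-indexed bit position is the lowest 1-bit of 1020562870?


0b111100110101001000110110110110. Lowest set bit at position 1

1


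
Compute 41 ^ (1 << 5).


41 ^ (1 << 5) = 41 ^ 32 = 9

9


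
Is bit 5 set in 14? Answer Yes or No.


0b1110, bit 5 = 0. No

No


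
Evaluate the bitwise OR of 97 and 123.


0b1100001 | 0b1111011 = 0b1111011 = 123

123


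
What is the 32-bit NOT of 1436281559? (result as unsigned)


~0b1010101100110111110101011010111 = 0b10101010011001000001010100101000 = 2858685736 (32-bit unsigned)

2858685736


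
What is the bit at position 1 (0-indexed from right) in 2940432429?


0b10101111010000110111000000101101, position 1 = 0

0


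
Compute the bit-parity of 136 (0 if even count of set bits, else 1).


0b10001000 has 2 ones => parity 0

0


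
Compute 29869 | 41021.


0b111010010101101 | 0b1010000000111101 = 0b1111010010111101 = 62653

62653


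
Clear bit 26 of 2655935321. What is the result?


2655935321 & ~(1 << 26) = 2588826457

2588826457


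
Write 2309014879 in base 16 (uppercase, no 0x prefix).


2309014879 = 89A0C55F hex

89A0C55F


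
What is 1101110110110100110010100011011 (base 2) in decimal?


1101110110110100110010100011011 in decimal = 1859806491

1859806491


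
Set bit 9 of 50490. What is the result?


50490 | (1 << 9) = 50490 | 512 = 51002

51002


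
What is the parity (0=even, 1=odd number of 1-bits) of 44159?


0b1010110001111111 has 11 ones => parity 1

1


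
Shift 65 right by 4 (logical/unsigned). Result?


0b1000001 >> 4 = 0b100 = 4

4


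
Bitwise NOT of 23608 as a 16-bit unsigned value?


~0b101110000111000 = 0b1010001111000111 = 41927 (16-bit unsigned)

41927


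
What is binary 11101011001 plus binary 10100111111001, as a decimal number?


11101011001 + 10100111111001 = 11000101010010 = 12626

12626


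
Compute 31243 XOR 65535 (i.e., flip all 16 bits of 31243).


31243 ^ 65535 = 34292

34292


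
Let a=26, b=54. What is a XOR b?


26 ^ 54 = 44

44


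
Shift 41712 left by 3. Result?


0b1010001011110000 << 3 = 0b1010001011110000000 = 333696

333696


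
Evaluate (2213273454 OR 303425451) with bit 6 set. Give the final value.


Step 1: 2213273454 | 303425451 = 2483027951
Step 2: 2483027951 | (1 << 6) = 2483027951 | 64 = 2483027951

2483027951


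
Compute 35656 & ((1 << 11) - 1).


35656 & 2047 = 840

840


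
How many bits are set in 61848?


0b1111000110011000 has 8 set bits

8


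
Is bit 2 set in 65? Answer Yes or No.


0b1000001, bit 2 = 0. No

No


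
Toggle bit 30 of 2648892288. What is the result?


2648892288 ^ (1 << 30) = 2648892288 ^ 1073741824 = 3722634112

3722634112


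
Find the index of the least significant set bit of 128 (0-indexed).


0b10000000. Lowest set bit at position 7

7


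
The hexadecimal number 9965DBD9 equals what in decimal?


9965DBD9 hex = 2573589465 decimal

2573589465


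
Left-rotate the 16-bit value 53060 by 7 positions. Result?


Rotate 0b1100111101000100 left by 7 (16-bit) = 0b1010001001100111 = 41575

41575


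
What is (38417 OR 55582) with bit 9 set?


Step 1: 38417 | 55582 = 57119
Step 2: 57119 | (1 << 9) = 57119 | 512 = 57119

57119


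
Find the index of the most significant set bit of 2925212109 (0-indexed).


0b10101110010110110011000111001101. Highest set bit at position 31

31


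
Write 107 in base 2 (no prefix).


107 = 1101011 in binary

1101011


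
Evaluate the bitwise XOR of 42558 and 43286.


0b1010011000111110 ^ 0b1010100100010110 = 0b111100101000 = 3880

3880


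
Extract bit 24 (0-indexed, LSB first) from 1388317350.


0b1010010110000000000101010100110, position 24 = 0

0


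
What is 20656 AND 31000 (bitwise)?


0b101000010110000 & 0b111100100011000 = 0b101000000010000 = 20496

20496


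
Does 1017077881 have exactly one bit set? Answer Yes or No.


0b111100100111110110000001111001. Multiple bits set => No

No


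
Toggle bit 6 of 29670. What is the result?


29670 ^ (1 << 6) = 29670 ^ 64 = 29606

29606


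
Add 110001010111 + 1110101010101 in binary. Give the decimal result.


110001010111 + 1110101010101 = 10100110101100 = 10668

10668


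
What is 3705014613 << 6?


0b11011100110101100000100101010101 << 6 = 0b11011100110101100000100101010101000000 = 237120935232

237120935232


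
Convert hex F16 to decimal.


F16 hex = 3862 decimal

3862


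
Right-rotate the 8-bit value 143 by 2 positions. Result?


Rotate 0b10001111 right by 2 (8-bit) = 0b11100011 = 227

227


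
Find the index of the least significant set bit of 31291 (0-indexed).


0b111101000111011. Lowest set bit at position 0

0


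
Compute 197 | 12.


0b11000101 | 0b1100 = 0b11001101 = 205

205


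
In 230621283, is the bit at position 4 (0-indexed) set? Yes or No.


0b1101101111110000000001100011, bit 4 = 0. No

No


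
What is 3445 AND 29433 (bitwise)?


0b110101110101 & 0b111001011111001 = 0b1110001 = 113

113


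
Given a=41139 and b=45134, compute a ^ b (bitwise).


41139 ^ 45134 = 4349

4349


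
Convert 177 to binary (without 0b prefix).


177 = 10110001 in binary

10110001


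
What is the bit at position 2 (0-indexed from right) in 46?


0b101110, position 2 = 1

1


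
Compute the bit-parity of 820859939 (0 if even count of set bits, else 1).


0b110000111011010101010000100011 has 14 ones => parity 0

0


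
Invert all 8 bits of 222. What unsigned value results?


222 ^ 255 = 33

33


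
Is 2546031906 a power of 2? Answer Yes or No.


0b10010111110000010101110100100010. Multiple bits set => No

No


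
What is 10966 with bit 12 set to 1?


10966 | (1 << 12) = 10966 | 4096 = 15062

15062


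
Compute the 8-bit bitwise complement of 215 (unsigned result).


~0b11010111 = 0b101000 = 40 (8-bit unsigned)

40


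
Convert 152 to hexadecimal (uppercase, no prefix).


152 = 98 hex

98


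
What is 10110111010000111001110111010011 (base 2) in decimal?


10110111010000111001110111010011 in decimal = 3074661843

3074661843


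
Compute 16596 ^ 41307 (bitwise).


0b100000011010100 ^ 0b1010000101011011 = 0b1110000110001111 = 57743

57743


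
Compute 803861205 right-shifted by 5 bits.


0b101111111010011111001011010101 >> 5 = 0b1011111110100111110010110 = 25120662

25120662


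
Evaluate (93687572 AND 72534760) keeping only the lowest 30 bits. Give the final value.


Step 1: 93687572 & 72534760 = 68192768
Step 2: 68192768 & 1073741823 = 68192768

68192768


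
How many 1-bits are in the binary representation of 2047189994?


0b1111010000001011010001111101010 has 16 set bits

16


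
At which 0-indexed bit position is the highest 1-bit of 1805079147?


0b1101011100101110101001001101011. Highest set bit at position 30

30


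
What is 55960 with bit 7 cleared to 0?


55960 & ~(1 << 7) = 55832

55832
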